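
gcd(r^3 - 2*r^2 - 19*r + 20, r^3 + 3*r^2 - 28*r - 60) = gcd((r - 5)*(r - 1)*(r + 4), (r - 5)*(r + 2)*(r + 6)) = r - 5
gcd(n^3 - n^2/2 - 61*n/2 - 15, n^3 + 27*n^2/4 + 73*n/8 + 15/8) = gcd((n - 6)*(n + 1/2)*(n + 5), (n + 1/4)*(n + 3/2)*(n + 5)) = n + 5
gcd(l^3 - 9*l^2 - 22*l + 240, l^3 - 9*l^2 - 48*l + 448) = l - 8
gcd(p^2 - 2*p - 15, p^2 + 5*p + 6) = p + 3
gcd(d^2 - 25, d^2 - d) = 1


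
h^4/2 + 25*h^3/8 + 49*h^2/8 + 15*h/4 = h*(h/2 + 1)*(h + 5/4)*(h + 3)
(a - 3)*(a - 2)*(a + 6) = a^3 + a^2 - 24*a + 36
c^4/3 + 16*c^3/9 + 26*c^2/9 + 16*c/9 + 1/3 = (c/3 + 1)*(c + 1/3)*(c + 1)^2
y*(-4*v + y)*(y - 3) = -4*v*y^2 + 12*v*y + y^3 - 3*y^2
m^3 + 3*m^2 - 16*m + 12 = (m - 2)*(m - 1)*(m + 6)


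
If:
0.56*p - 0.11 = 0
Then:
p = 0.20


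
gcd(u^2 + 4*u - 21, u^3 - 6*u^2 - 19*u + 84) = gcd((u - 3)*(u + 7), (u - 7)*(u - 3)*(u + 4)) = u - 3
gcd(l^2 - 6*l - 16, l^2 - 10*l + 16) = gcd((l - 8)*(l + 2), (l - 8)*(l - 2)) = l - 8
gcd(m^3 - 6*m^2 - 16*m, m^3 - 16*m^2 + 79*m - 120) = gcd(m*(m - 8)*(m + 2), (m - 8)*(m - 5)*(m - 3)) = m - 8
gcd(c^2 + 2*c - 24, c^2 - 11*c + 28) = c - 4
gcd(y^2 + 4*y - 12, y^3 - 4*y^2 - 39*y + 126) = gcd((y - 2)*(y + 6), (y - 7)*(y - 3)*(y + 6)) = y + 6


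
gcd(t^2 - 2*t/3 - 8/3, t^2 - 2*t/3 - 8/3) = t^2 - 2*t/3 - 8/3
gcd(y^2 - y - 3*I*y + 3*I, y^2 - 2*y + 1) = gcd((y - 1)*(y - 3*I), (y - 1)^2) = y - 1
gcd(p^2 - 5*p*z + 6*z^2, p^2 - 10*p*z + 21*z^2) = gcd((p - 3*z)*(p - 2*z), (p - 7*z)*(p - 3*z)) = -p + 3*z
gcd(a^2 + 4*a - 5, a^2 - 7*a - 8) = 1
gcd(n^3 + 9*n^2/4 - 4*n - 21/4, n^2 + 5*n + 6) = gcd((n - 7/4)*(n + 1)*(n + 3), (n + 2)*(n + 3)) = n + 3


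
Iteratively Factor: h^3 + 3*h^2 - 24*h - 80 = (h + 4)*(h^2 - h - 20) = (h - 5)*(h + 4)*(h + 4)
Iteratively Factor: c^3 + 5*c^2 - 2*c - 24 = (c + 4)*(c^2 + c - 6) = (c + 3)*(c + 4)*(c - 2)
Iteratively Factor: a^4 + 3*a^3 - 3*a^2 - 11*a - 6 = (a + 3)*(a^3 - 3*a - 2) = (a - 2)*(a + 3)*(a^2 + 2*a + 1) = (a - 2)*(a + 1)*(a + 3)*(a + 1)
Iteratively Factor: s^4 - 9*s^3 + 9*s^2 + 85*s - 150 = (s - 5)*(s^3 - 4*s^2 - 11*s + 30) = (s - 5)^2*(s^2 + s - 6) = (s - 5)^2*(s + 3)*(s - 2)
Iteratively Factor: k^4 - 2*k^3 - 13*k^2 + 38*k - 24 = (k - 3)*(k^3 + k^2 - 10*k + 8) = (k - 3)*(k - 1)*(k^2 + 2*k - 8) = (k - 3)*(k - 1)*(k + 4)*(k - 2)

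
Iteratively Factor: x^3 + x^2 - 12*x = (x)*(x^2 + x - 12) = x*(x + 4)*(x - 3)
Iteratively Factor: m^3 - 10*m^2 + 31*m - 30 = (m - 2)*(m^2 - 8*m + 15) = (m - 3)*(m - 2)*(m - 5)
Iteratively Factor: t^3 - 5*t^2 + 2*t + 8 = (t + 1)*(t^2 - 6*t + 8) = (t - 2)*(t + 1)*(t - 4)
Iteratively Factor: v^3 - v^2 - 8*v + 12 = (v + 3)*(v^2 - 4*v + 4) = (v - 2)*(v + 3)*(v - 2)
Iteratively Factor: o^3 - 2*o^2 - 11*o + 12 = (o + 3)*(o^2 - 5*o + 4) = (o - 4)*(o + 3)*(o - 1)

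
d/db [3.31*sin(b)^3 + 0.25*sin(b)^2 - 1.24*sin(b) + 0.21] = (9.93*sin(b)^2 + 0.5*sin(b) - 1.24)*cos(b)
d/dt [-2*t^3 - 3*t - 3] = -6*t^2 - 3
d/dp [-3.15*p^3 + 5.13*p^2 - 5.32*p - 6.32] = -9.45*p^2 + 10.26*p - 5.32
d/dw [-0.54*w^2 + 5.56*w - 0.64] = 5.56 - 1.08*w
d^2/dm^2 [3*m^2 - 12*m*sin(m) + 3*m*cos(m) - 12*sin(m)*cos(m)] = 12*m*sin(m) - 3*m*cos(m) - 6*sin(m) + 24*sin(2*m) - 24*cos(m) + 6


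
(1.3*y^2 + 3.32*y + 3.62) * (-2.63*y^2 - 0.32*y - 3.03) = -3.419*y^4 - 9.1476*y^3 - 14.522*y^2 - 11.218*y - 10.9686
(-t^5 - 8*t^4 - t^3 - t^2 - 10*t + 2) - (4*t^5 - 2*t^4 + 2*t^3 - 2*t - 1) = -5*t^5 - 6*t^4 - 3*t^3 - t^2 - 8*t + 3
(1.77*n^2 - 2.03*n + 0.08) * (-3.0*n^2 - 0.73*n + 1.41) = -5.31*n^4 + 4.7979*n^3 + 3.7376*n^2 - 2.9207*n + 0.1128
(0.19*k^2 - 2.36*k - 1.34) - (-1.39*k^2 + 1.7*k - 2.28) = 1.58*k^2 - 4.06*k + 0.94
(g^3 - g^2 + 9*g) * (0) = 0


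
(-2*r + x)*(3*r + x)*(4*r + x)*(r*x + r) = -24*r^4*x - 24*r^4 - 2*r^3*x^2 - 2*r^3*x + 5*r^2*x^3 + 5*r^2*x^2 + r*x^4 + r*x^3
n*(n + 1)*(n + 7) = n^3 + 8*n^2 + 7*n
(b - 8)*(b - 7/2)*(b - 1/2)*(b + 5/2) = b^4 - 19*b^3/2 + 15*b^2/4 + 563*b/8 - 35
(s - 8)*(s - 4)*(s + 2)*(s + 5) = s^4 - 5*s^3 - 42*s^2 + 104*s + 320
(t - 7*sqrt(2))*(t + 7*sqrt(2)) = t^2 - 98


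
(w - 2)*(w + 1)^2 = w^3 - 3*w - 2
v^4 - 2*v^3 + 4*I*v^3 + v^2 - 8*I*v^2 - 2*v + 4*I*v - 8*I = (v - 2)*(v - I)*(v + I)*(v + 4*I)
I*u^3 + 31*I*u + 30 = (u - 5*I)*(u + 6*I)*(I*u + 1)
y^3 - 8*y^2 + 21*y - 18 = (y - 3)^2*(y - 2)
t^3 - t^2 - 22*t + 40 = (t - 4)*(t - 2)*(t + 5)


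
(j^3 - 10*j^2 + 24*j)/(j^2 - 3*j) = (j^2 - 10*j + 24)/(j - 3)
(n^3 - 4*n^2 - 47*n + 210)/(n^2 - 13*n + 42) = (n^2 + 2*n - 35)/(n - 7)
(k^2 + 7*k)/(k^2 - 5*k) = (k + 7)/(k - 5)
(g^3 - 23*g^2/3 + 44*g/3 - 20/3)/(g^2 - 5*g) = g - 8/3 + 4/(3*g)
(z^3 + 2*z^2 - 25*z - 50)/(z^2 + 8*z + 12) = (z^2 - 25)/(z + 6)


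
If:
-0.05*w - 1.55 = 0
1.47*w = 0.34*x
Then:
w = -31.00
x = -134.03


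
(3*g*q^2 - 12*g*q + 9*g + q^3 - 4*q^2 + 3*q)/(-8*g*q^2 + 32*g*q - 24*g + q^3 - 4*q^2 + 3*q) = (3*g + q)/(-8*g + q)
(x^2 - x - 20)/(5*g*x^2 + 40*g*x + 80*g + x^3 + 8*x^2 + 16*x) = (x - 5)/(5*g*x + 20*g + x^2 + 4*x)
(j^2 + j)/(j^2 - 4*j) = (j + 1)/(j - 4)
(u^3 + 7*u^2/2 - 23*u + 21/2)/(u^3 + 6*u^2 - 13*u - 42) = (u - 1/2)/(u + 2)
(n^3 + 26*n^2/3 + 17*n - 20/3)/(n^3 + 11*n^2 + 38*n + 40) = (n - 1/3)/(n + 2)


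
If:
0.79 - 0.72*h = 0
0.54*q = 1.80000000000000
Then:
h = 1.10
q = 3.33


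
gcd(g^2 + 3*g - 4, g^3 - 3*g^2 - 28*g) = g + 4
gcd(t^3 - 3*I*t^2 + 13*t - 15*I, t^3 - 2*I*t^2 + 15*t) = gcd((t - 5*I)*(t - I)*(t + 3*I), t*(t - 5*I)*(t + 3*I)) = t^2 - 2*I*t + 15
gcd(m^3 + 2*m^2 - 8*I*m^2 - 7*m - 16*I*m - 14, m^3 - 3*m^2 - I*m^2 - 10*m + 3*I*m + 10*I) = m^2 + m*(2 - I) - 2*I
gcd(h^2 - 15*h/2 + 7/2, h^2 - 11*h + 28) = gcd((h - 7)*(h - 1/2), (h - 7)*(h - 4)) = h - 7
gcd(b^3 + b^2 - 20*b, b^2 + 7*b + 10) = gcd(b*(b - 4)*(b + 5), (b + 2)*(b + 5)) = b + 5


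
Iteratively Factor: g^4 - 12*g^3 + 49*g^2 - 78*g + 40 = (g - 4)*(g^3 - 8*g^2 + 17*g - 10) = (g - 4)*(g - 2)*(g^2 - 6*g + 5) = (g - 4)*(g - 2)*(g - 1)*(g - 5)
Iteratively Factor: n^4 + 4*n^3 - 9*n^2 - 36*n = (n)*(n^3 + 4*n^2 - 9*n - 36) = n*(n + 3)*(n^2 + n - 12) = n*(n + 3)*(n + 4)*(n - 3)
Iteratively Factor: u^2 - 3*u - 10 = (u + 2)*(u - 5)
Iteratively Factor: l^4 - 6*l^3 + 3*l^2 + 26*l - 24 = (l - 4)*(l^3 - 2*l^2 - 5*l + 6) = (l - 4)*(l - 3)*(l^2 + l - 2) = (l - 4)*(l - 3)*(l - 1)*(l + 2)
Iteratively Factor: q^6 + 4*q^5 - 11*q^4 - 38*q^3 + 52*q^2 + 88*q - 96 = (q - 2)*(q^5 + 6*q^4 + q^3 - 36*q^2 - 20*q + 48) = (q - 2)*(q + 3)*(q^4 + 3*q^3 - 8*q^2 - 12*q + 16) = (q - 2)*(q + 3)*(q + 4)*(q^3 - q^2 - 4*q + 4) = (q - 2)^2*(q + 3)*(q + 4)*(q^2 + q - 2) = (q - 2)^2*(q - 1)*(q + 3)*(q + 4)*(q + 2)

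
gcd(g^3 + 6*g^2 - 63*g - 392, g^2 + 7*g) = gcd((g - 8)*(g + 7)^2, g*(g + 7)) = g + 7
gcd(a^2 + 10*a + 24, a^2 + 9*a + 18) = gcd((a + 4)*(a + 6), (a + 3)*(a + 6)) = a + 6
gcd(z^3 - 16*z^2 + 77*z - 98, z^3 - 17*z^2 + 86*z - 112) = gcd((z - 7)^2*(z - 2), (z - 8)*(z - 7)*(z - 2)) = z^2 - 9*z + 14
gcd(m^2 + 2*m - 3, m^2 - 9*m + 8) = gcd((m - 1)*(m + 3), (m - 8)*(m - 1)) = m - 1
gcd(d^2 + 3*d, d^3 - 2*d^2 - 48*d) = d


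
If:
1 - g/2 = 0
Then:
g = 2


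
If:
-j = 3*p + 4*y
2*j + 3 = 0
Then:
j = -3/2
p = 1/2 - 4*y/3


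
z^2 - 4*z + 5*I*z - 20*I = (z - 4)*(z + 5*I)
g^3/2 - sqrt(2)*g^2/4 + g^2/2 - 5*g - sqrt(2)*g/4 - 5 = (g/2 + 1/2)*(g - 5*sqrt(2)/2)*(g + 2*sqrt(2))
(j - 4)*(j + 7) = j^2 + 3*j - 28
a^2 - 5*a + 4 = (a - 4)*(a - 1)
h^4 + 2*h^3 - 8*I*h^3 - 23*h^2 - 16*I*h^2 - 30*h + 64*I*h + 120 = (h - 2)*(h + 4)*(h - 5*I)*(h - 3*I)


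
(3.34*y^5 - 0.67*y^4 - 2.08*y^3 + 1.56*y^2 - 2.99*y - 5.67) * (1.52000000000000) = 5.0768*y^5 - 1.0184*y^4 - 3.1616*y^3 + 2.3712*y^2 - 4.5448*y - 8.6184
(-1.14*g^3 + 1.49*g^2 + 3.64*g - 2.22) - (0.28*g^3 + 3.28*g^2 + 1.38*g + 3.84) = -1.42*g^3 - 1.79*g^2 + 2.26*g - 6.06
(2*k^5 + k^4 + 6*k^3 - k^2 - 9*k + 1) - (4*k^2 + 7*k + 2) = 2*k^5 + k^4 + 6*k^3 - 5*k^2 - 16*k - 1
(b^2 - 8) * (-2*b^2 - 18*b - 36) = -2*b^4 - 18*b^3 - 20*b^2 + 144*b + 288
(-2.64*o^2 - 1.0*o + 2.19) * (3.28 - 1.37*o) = 3.6168*o^3 - 7.2892*o^2 - 6.2803*o + 7.1832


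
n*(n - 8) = n^2 - 8*n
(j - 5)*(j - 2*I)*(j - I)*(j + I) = j^4 - 5*j^3 - 2*I*j^3 + j^2 + 10*I*j^2 - 5*j - 2*I*j + 10*I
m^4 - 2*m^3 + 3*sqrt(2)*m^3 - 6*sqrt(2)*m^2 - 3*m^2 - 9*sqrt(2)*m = m*(m - 3)*(m + 1)*(m + 3*sqrt(2))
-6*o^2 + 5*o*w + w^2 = (-o + w)*(6*o + w)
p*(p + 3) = p^2 + 3*p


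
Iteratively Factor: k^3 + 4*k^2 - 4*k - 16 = (k + 4)*(k^2 - 4) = (k - 2)*(k + 4)*(k + 2)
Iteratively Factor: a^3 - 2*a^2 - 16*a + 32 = (a - 4)*(a^2 + 2*a - 8) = (a - 4)*(a + 4)*(a - 2)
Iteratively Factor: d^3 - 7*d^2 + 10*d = (d)*(d^2 - 7*d + 10) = d*(d - 5)*(d - 2)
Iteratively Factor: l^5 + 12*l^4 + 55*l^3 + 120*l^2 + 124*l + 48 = (l + 1)*(l^4 + 11*l^3 + 44*l^2 + 76*l + 48) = (l + 1)*(l + 4)*(l^3 + 7*l^2 + 16*l + 12) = (l + 1)*(l + 2)*(l + 4)*(l^2 + 5*l + 6) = (l + 1)*(l + 2)^2*(l + 4)*(l + 3)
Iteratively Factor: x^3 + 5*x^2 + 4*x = (x + 1)*(x^2 + 4*x) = x*(x + 1)*(x + 4)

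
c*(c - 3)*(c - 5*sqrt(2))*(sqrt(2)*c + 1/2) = sqrt(2)*c^4 - 19*c^3/2 - 3*sqrt(2)*c^3 - 5*sqrt(2)*c^2/2 + 57*c^2/2 + 15*sqrt(2)*c/2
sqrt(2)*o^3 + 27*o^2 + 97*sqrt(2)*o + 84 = (o + 6*sqrt(2))*(o + 7*sqrt(2))*(sqrt(2)*o + 1)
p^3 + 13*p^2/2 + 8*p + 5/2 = (p + 1/2)*(p + 1)*(p + 5)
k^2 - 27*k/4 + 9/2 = (k - 6)*(k - 3/4)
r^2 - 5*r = r*(r - 5)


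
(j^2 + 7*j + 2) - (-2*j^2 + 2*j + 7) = 3*j^2 + 5*j - 5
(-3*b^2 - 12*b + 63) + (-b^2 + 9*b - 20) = -4*b^2 - 3*b + 43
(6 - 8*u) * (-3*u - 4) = 24*u^2 + 14*u - 24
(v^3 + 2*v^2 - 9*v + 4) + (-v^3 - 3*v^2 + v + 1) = -v^2 - 8*v + 5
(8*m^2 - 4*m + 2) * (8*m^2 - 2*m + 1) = 64*m^4 - 48*m^3 + 32*m^2 - 8*m + 2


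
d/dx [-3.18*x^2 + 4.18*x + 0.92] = 4.18 - 6.36*x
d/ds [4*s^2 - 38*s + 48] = 8*s - 38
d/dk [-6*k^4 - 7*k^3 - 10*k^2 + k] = -24*k^3 - 21*k^2 - 20*k + 1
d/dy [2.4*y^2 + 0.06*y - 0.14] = 4.8*y + 0.06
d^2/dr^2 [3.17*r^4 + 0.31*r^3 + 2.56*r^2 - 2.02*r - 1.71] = 38.04*r^2 + 1.86*r + 5.12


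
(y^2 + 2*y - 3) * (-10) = -10*y^2 - 20*y + 30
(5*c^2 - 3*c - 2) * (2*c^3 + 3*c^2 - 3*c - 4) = 10*c^5 + 9*c^4 - 28*c^3 - 17*c^2 + 18*c + 8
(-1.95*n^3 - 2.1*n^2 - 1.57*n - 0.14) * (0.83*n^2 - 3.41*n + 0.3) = -1.6185*n^5 + 4.9065*n^4 + 5.2729*n^3 + 4.6075*n^2 + 0.00640000000000007*n - 0.042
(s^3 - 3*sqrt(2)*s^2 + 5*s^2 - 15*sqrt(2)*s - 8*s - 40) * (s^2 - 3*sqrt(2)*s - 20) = s^5 - 6*sqrt(2)*s^4 + 5*s^4 - 30*sqrt(2)*s^3 - 10*s^3 - 50*s^2 + 84*sqrt(2)*s^2 + 160*s + 420*sqrt(2)*s + 800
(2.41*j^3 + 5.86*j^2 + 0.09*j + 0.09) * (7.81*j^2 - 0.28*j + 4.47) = 18.8221*j^5 + 45.0918*j^4 + 9.8348*j^3 + 26.8719*j^2 + 0.3771*j + 0.4023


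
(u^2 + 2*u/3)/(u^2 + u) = (u + 2/3)/(u + 1)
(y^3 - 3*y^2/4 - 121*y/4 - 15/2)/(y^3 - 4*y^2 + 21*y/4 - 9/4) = (4*y^3 - 3*y^2 - 121*y - 30)/(4*y^3 - 16*y^2 + 21*y - 9)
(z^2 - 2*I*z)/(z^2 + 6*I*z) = (z - 2*I)/(z + 6*I)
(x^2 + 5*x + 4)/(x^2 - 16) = (x + 1)/(x - 4)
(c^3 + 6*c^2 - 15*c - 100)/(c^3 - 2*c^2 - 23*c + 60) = (c + 5)/(c - 3)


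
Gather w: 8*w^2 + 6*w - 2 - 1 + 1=8*w^2 + 6*w - 2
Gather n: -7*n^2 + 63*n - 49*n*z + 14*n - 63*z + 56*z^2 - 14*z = -7*n^2 + n*(77 - 49*z) + 56*z^2 - 77*z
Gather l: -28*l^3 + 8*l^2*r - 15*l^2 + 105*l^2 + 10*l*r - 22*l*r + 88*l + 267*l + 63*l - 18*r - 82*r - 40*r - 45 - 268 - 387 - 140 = -28*l^3 + l^2*(8*r + 90) + l*(418 - 12*r) - 140*r - 840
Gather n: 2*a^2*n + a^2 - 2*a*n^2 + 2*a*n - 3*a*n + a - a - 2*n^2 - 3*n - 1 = a^2 + n^2*(-2*a - 2) + n*(2*a^2 - a - 3) - 1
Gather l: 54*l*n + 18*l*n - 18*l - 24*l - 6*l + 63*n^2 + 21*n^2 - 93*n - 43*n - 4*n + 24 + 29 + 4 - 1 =l*(72*n - 48) + 84*n^2 - 140*n + 56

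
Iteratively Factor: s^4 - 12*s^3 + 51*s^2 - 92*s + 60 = (s - 3)*(s^3 - 9*s^2 + 24*s - 20) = (s - 5)*(s - 3)*(s^2 - 4*s + 4) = (s - 5)*(s - 3)*(s - 2)*(s - 2)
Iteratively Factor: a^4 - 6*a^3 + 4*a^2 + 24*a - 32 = (a - 4)*(a^3 - 2*a^2 - 4*a + 8) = (a - 4)*(a + 2)*(a^2 - 4*a + 4) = (a - 4)*(a - 2)*(a + 2)*(a - 2)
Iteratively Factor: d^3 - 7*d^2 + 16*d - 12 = (d - 3)*(d^2 - 4*d + 4) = (d - 3)*(d - 2)*(d - 2)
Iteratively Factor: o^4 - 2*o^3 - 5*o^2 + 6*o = (o - 1)*(o^3 - o^2 - 6*o) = (o - 1)*(o + 2)*(o^2 - 3*o) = o*(o - 1)*(o + 2)*(o - 3)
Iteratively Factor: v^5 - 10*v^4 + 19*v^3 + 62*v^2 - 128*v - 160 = (v - 5)*(v^4 - 5*v^3 - 6*v^2 + 32*v + 32) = (v - 5)*(v - 4)*(v^3 - v^2 - 10*v - 8) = (v - 5)*(v - 4)^2*(v^2 + 3*v + 2) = (v - 5)*(v - 4)^2*(v + 1)*(v + 2)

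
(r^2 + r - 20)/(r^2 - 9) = (r^2 + r - 20)/(r^2 - 9)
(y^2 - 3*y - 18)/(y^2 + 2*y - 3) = (y - 6)/(y - 1)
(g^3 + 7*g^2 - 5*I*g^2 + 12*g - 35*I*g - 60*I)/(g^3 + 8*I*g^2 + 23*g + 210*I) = (g^2 + 7*g + 12)/(g^2 + 13*I*g - 42)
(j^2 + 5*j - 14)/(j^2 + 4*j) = (j^2 + 5*j - 14)/(j*(j + 4))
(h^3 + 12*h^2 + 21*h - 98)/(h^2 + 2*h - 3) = (h^3 + 12*h^2 + 21*h - 98)/(h^2 + 2*h - 3)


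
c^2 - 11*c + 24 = (c - 8)*(c - 3)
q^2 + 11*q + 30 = (q + 5)*(q + 6)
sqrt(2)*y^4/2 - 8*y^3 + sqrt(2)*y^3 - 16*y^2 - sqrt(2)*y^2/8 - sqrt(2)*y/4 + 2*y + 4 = (y/2 + 1)*(y - 1/2)*(y - 8*sqrt(2))*(sqrt(2)*y + sqrt(2)/2)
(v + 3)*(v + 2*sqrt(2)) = v^2 + 2*sqrt(2)*v + 3*v + 6*sqrt(2)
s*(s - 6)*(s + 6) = s^3 - 36*s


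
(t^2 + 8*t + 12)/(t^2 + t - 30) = (t + 2)/(t - 5)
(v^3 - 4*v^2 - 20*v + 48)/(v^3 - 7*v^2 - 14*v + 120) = (v - 2)/(v - 5)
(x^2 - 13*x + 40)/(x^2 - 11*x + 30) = (x - 8)/(x - 6)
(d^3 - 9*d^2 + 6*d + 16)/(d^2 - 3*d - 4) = (d^2 - 10*d + 16)/(d - 4)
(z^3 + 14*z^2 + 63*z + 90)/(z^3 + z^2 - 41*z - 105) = (z + 6)/(z - 7)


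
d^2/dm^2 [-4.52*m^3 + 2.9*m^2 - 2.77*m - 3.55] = 5.8 - 27.12*m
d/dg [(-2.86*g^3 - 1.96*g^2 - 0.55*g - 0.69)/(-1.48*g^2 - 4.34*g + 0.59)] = (4.2328*g^4 + 24.8248*g^3 + 2.6302*g^2 - 4.3552*g - 3.3191)/(2.1904*g^4 + 12.8464*g^3 + 17.0892*g^2 - 5.1212*g + 0.3481)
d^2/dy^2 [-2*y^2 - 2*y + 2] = -4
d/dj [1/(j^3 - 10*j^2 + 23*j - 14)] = (-3*j^2 + 20*j - 23)/(j^3 - 10*j^2 + 23*j - 14)^2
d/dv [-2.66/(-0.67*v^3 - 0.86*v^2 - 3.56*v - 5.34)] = (-5.3466*v^2 - 4.5752*v - 9.4696)/(0.67*v^3 + 0.86*v^2 + 3.56*v + 5.34)^2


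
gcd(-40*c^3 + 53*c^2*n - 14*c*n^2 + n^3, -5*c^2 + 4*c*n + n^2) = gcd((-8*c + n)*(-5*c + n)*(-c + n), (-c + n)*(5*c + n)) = c - n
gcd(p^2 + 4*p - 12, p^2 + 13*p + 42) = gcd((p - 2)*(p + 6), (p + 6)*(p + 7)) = p + 6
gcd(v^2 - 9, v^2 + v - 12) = v - 3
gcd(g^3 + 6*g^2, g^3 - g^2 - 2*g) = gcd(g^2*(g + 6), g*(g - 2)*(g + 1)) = g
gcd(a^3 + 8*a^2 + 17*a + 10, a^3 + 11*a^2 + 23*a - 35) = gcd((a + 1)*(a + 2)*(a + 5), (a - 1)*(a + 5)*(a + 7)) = a + 5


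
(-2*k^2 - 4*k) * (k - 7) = -2*k^3 + 10*k^2 + 28*k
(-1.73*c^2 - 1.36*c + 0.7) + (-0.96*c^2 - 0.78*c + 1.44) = -2.69*c^2 - 2.14*c + 2.14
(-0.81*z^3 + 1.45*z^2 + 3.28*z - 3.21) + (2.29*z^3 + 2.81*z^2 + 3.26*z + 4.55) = 1.48*z^3 + 4.26*z^2 + 6.54*z + 1.34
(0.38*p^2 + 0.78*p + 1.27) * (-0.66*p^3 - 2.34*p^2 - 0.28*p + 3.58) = -0.2508*p^5 - 1.404*p^4 - 2.7698*p^3 - 1.8298*p^2 + 2.4368*p + 4.5466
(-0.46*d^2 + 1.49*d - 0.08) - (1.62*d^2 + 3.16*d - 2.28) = -2.08*d^2 - 1.67*d + 2.2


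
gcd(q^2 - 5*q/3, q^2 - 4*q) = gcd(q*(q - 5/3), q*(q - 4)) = q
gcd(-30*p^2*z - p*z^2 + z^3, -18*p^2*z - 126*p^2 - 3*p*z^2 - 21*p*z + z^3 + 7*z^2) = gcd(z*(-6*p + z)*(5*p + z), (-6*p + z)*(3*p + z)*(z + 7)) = -6*p + z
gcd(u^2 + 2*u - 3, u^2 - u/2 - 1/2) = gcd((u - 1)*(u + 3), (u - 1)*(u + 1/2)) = u - 1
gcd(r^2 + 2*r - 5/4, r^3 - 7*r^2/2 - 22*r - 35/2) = r + 5/2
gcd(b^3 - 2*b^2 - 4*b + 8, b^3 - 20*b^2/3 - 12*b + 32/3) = b + 2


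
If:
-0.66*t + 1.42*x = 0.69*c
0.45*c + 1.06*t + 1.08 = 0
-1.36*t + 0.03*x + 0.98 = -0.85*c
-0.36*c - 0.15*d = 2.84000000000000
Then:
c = -1.64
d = -15.00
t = -0.32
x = -0.95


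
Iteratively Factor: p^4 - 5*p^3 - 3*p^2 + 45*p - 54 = (p + 3)*(p^3 - 8*p^2 + 21*p - 18) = (p - 3)*(p + 3)*(p^2 - 5*p + 6) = (p - 3)*(p - 2)*(p + 3)*(p - 3)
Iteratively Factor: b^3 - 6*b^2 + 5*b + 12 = (b - 3)*(b^2 - 3*b - 4) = (b - 3)*(b + 1)*(b - 4)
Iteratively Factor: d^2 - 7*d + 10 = (d - 2)*(d - 5)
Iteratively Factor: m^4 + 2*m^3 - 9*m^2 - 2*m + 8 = (m + 1)*(m^3 + m^2 - 10*m + 8) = (m + 1)*(m + 4)*(m^2 - 3*m + 2) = (m - 1)*(m + 1)*(m + 4)*(m - 2)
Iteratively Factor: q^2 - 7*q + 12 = (q - 3)*(q - 4)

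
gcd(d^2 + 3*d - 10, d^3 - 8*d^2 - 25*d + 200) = d + 5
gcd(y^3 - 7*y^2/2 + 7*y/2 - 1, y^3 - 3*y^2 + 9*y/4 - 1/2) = y^2 - 5*y/2 + 1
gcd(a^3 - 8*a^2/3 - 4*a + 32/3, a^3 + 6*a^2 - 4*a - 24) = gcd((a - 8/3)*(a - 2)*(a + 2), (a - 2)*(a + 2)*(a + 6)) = a^2 - 4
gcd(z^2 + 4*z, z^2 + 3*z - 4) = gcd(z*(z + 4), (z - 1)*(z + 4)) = z + 4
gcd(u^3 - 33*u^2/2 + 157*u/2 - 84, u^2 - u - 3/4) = u - 3/2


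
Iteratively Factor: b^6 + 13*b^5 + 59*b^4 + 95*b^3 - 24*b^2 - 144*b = (b + 4)*(b^5 + 9*b^4 + 23*b^3 + 3*b^2 - 36*b) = (b + 3)*(b + 4)*(b^4 + 6*b^3 + 5*b^2 - 12*b) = b*(b + 3)*(b + 4)*(b^3 + 6*b^2 + 5*b - 12) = b*(b - 1)*(b + 3)*(b + 4)*(b^2 + 7*b + 12) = b*(b - 1)*(b + 3)^2*(b + 4)*(b + 4)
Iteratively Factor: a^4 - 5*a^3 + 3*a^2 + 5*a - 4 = (a - 1)*(a^3 - 4*a^2 - a + 4) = (a - 1)^2*(a^2 - 3*a - 4) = (a - 4)*(a - 1)^2*(a + 1)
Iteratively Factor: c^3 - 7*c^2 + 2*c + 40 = (c + 2)*(c^2 - 9*c + 20) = (c - 5)*(c + 2)*(c - 4)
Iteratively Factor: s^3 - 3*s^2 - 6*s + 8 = (s - 1)*(s^2 - 2*s - 8) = (s - 4)*(s - 1)*(s + 2)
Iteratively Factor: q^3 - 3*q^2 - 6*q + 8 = (q + 2)*(q^2 - 5*q + 4) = (q - 1)*(q + 2)*(q - 4)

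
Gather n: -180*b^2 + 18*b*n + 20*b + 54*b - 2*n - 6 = -180*b^2 + 74*b + n*(18*b - 2) - 6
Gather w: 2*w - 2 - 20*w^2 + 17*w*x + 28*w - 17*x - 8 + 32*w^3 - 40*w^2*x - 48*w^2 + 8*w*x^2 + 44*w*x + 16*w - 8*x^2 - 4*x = 32*w^3 + w^2*(-40*x - 68) + w*(8*x^2 + 61*x + 46) - 8*x^2 - 21*x - 10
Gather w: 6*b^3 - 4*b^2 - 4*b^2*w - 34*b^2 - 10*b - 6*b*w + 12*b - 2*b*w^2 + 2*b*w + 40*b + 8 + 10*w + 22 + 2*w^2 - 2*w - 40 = 6*b^3 - 38*b^2 + 42*b + w^2*(2 - 2*b) + w*(-4*b^2 - 4*b + 8) - 10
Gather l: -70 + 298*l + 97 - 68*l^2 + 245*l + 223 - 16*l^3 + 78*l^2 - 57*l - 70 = -16*l^3 + 10*l^2 + 486*l + 180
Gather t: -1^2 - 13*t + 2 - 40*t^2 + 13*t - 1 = -40*t^2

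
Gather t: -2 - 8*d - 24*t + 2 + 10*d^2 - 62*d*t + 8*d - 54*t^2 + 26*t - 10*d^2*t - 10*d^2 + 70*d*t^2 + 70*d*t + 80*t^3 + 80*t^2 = 80*t^3 + t^2*(70*d + 26) + t*(-10*d^2 + 8*d + 2)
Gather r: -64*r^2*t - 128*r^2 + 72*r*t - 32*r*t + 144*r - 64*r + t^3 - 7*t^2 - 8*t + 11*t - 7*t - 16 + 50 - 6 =r^2*(-64*t - 128) + r*(40*t + 80) + t^3 - 7*t^2 - 4*t + 28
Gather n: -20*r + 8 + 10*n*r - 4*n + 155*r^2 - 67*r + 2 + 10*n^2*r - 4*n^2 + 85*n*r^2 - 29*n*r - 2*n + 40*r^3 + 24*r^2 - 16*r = n^2*(10*r - 4) + n*(85*r^2 - 19*r - 6) + 40*r^3 + 179*r^2 - 103*r + 10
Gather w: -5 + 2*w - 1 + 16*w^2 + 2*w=16*w^2 + 4*w - 6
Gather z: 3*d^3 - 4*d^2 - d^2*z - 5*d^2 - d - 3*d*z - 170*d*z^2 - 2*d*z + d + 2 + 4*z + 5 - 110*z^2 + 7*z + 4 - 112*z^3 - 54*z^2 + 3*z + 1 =3*d^3 - 9*d^2 - 112*z^3 + z^2*(-170*d - 164) + z*(-d^2 - 5*d + 14) + 12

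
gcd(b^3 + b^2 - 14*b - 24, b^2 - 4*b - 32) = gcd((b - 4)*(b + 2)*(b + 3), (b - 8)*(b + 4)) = 1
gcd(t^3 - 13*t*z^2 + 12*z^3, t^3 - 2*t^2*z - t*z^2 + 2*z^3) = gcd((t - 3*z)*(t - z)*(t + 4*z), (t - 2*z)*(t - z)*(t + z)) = -t + z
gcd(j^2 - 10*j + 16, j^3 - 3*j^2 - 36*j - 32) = j - 8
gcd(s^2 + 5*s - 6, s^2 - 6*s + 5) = s - 1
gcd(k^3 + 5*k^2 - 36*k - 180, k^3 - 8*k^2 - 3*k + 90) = k - 6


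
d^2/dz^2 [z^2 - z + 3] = 2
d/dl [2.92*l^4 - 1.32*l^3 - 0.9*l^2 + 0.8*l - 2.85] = 11.68*l^3 - 3.96*l^2 - 1.8*l + 0.8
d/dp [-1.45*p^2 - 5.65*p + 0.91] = -2.9*p - 5.65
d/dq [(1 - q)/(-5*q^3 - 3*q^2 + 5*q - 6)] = (5*q^3 + 3*q^2 - 5*q - (q - 1)*(15*q^2 + 6*q - 5) + 6)/(5*q^3 + 3*q^2 - 5*q + 6)^2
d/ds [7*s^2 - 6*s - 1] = 14*s - 6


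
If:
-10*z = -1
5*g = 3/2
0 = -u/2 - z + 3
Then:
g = 3/10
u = 29/5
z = 1/10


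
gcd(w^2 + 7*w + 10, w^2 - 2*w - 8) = w + 2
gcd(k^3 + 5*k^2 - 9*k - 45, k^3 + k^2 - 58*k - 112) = 1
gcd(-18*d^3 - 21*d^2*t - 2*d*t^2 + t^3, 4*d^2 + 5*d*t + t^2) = d + t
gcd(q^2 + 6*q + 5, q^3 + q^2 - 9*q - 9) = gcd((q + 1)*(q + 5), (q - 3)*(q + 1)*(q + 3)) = q + 1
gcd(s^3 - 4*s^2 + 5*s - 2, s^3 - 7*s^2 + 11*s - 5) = s^2 - 2*s + 1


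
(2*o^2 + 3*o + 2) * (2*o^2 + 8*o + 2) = 4*o^4 + 22*o^3 + 32*o^2 + 22*o + 4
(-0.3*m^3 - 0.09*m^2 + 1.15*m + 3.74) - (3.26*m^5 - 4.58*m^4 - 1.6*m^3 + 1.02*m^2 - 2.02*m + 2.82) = -3.26*m^5 + 4.58*m^4 + 1.3*m^3 - 1.11*m^2 + 3.17*m + 0.92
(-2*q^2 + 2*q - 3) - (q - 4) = -2*q^2 + q + 1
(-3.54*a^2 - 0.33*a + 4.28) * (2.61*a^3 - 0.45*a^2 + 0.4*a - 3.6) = -9.2394*a^5 + 0.7317*a^4 + 9.9033*a^3 + 10.686*a^2 + 2.9*a - 15.408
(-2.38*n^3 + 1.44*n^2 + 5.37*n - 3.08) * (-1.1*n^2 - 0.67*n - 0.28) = 2.618*n^5 + 0.0105999999999999*n^4 - 6.2054*n^3 - 0.6131*n^2 + 0.56*n + 0.8624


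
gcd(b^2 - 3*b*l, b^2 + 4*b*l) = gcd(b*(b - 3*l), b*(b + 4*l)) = b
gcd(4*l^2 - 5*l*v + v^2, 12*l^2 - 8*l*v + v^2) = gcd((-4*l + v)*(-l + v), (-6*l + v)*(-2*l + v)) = 1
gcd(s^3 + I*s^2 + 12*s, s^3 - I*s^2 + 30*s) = s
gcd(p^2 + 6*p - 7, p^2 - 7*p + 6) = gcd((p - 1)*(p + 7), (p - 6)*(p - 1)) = p - 1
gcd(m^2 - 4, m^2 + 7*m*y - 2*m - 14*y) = m - 2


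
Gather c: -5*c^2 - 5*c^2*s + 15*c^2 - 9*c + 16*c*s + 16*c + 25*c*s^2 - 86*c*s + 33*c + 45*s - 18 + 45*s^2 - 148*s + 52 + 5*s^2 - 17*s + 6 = c^2*(10 - 5*s) + c*(25*s^2 - 70*s + 40) + 50*s^2 - 120*s + 40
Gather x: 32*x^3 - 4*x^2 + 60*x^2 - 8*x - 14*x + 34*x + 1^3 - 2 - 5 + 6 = 32*x^3 + 56*x^2 + 12*x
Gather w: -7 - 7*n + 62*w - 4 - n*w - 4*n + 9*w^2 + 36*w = -11*n + 9*w^2 + w*(98 - n) - 11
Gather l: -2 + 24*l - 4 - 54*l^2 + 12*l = -54*l^2 + 36*l - 6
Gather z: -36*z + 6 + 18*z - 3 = 3 - 18*z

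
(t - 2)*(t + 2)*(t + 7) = t^3 + 7*t^2 - 4*t - 28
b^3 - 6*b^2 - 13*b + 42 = (b - 7)*(b - 2)*(b + 3)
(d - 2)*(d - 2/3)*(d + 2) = d^3 - 2*d^2/3 - 4*d + 8/3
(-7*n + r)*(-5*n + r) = 35*n^2 - 12*n*r + r^2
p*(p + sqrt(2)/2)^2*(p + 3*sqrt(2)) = p^4 + 4*sqrt(2)*p^3 + 13*p^2/2 + 3*sqrt(2)*p/2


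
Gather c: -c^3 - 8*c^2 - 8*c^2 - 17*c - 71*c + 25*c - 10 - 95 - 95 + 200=-c^3 - 16*c^2 - 63*c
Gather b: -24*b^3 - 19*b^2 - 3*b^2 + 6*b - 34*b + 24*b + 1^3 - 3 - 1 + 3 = -24*b^3 - 22*b^2 - 4*b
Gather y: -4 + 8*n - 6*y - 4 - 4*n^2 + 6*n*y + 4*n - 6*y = -4*n^2 + 12*n + y*(6*n - 12) - 8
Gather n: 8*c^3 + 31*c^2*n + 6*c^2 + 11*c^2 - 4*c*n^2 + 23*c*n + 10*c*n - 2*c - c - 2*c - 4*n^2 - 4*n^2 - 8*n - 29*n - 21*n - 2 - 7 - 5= 8*c^3 + 17*c^2 - 5*c + n^2*(-4*c - 8) + n*(31*c^2 + 33*c - 58) - 14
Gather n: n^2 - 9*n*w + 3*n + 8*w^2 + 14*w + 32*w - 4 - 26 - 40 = n^2 + n*(3 - 9*w) + 8*w^2 + 46*w - 70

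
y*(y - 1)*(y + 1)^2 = y^4 + y^3 - y^2 - y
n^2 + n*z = n*(n + z)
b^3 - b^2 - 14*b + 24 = (b - 3)*(b - 2)*(b + 4)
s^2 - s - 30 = (s - 6)*(s + 5)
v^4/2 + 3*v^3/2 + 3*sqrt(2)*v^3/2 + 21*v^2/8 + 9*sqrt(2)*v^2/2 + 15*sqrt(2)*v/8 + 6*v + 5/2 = (v/2 + sqrt(2))*(v + 1/2)*(v + 5/2)*(v + sqrt(2))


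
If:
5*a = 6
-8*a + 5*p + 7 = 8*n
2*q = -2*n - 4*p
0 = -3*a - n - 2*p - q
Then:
No Solution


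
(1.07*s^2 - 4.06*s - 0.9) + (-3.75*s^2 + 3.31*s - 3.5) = -2.68*s^2 - 0.75*s - 4.4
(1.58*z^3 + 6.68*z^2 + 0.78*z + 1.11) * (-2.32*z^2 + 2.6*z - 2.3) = -3.6656*z^5 - 11.3896*z^4 + 11.9244*z^3 - 15.9112*z^2 + 1.092*z - 2.553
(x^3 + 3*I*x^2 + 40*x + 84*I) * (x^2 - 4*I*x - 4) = x^5 - I*x^4 + 48*x^3 - 88*I*x^2 + 176*x - 336*I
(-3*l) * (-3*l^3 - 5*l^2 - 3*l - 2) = 9*l^4 + 15*l^3 + 9*l^2 + 6*l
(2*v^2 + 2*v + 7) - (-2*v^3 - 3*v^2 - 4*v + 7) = 2*v^3 + 5*v^2 + 6*v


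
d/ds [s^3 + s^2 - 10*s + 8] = 3*s^2 + 2*s - 10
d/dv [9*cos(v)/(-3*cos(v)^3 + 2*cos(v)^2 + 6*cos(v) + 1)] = 9*(-6*cos(v)^3 + 2*cos(v)^2 - 1)*sin(v)/((cos(v) + 1)^2*(3*sin(v)^2 + 5*cos(v) - 2)^2)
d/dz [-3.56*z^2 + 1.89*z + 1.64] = 1.89 - 7.12*z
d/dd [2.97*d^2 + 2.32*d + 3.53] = 5.94*d + 2.32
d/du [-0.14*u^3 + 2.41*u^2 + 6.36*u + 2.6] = -0.42*u^2 + 4.82*u + 6.36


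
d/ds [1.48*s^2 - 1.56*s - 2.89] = 2.96*s - 1.56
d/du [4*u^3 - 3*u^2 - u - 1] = 12*u^2 - 6*u - 1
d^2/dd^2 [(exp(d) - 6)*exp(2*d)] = (9*exp(d) - 24)*exp(2*d)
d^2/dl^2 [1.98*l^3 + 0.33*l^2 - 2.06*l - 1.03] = 11.88*l + 0.66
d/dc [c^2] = 2*c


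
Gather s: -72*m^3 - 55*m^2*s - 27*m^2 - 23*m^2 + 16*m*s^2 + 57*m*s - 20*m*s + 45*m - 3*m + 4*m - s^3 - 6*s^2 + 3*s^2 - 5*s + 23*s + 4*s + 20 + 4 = -72*m^3 - 50*m^2 + 46*m - s^3 + s^2*(16*m - 3) + s*(-55*m^2 + 37*m + 22) + 24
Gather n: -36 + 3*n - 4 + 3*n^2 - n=3*n^2 + 2*n - 40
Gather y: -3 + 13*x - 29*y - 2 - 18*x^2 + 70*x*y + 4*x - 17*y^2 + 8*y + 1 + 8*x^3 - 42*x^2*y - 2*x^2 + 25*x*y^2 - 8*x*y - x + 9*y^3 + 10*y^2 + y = 8*x^3 - 20*x^2 + 16*x + 9*y^3 + y^2*(25*x - 7) + y*(-42*x^2 + 62*x - 20) - 4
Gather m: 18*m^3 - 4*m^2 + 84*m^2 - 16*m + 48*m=18*m^3 + 80*m^2 + 32*m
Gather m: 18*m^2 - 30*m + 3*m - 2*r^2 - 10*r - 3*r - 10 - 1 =18*m^2 - 27*m - 2*r^2 - 13*r - 11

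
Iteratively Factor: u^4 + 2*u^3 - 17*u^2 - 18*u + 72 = (u - 3)*(u^3 + 5*u^2 - 2*u - 24) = (u - 3)*(u + 4)*(u^2 + u - 6) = (u - 3)*(u + 3)*(u + 4)*(u - 2)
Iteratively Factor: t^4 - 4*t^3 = (t)*(t^3 - 4*t^2) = t*(t - 4)*(t^2) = t^2*(t - 4)*(t)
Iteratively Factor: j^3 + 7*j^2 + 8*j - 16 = (j + 4)*(j^2 + 3*j - 4) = (j - 1)*(j + 4)*(j + 4)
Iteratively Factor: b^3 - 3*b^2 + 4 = (b - 2)*(b^2 - b - 2) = (b - 2)^2*(b + 1)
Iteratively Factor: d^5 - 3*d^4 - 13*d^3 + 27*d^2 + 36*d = (d + 3)*(d^4 - 6*d^3 + 5*d^2 + 12*d) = (d - 3)*(d + 3)*(d^3 - 3*d^2 - 4*d) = (d - 4)*(d - 3)*(d + 3)*(d^2 + d) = (d - 4)*(d - 3)*(d + 1)*(d + 3)*(d)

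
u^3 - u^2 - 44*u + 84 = (u - 6)*(u - 2)*(u + 7)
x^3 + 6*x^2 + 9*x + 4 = (x + 1)^2*(x + 4)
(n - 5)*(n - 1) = n^2 - 6*n + 5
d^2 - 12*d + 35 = (d - 7)*(d - 5)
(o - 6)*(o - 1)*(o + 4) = o^3 - 3*o^2 - 22*o + 24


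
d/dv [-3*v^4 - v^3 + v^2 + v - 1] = -12*v^3 - 3*v^2 + 2*v + 1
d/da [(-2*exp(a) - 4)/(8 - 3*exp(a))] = -28*exp(a)/(3*exp(a) - 8)^2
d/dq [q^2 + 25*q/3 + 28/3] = 2*q + 25/3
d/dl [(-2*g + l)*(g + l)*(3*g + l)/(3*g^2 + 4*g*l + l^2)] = 1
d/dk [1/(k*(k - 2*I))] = 2*(-k + I)/(k^2*(k^2 - 4*I*k - 4))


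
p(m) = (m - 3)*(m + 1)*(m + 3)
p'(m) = (m - 3)*(m + 1) + (m - 3)*(m + 3) + (m + 1)*(m + 3) = 3*m^2 + 2*m - 9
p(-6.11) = -144.78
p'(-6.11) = 90.78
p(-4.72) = -49.40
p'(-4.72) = 48.40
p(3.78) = 25.28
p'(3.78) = 41.43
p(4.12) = 40.83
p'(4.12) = 50.16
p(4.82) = 82.83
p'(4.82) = 70.34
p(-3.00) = 0.00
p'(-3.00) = 12.00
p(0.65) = -14.15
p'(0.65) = -6.43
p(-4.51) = -39.80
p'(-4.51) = 43.00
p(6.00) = 189.00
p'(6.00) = 111.00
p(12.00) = 1755.00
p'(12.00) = 447.00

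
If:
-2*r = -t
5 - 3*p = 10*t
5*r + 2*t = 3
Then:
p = -5/9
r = 1/3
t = 2/3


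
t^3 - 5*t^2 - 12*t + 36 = (t - 6)*(t - 2)*(t + 3)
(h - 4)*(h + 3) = h^2 - h - 12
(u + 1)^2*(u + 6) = u^3 + 8*u^2 + 13*u + 6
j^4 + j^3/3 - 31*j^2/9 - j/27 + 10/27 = (j - 5/3)*(j - 1/3)*(j + 1/3)*(j + 2)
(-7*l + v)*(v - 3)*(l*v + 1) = -7*l^2*v^2 + 21*l^2*v + l*v^3 - 3*l*v^2 - 7*l*v + 21*l + v^2 - 3*v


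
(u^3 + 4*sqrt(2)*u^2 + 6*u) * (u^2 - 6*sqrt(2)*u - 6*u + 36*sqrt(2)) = u^5 - 6*u^4 - 2*sqrt(2)*u^4 - 42*u^3 + 12*sqrt(2)*u^3 - 36*sqrt(2)*u^2 + 252*u^2 + 216*sqrt(2)*u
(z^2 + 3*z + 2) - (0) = z^2 + 3*z + 2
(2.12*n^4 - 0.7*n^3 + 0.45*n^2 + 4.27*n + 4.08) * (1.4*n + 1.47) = 2.968*n^5 + 2.1364*n^4 - 0.399*n^3 + 6.6395*n^2 + 11.9889*n + 5.9976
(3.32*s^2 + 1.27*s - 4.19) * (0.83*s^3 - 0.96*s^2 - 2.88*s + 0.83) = 2.7556*s^5 - 2.1331*s^4 - 14.2585*s^3 + 3.1204*s^2 + 13.1213*s - 3.4777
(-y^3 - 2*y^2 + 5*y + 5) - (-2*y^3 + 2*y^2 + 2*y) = y^3 - 4*y^2 + 3*y + 5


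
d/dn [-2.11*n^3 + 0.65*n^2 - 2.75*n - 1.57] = -6.33*n^2 + 1.3*n - 2.75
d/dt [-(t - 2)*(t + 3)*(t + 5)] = -3*t^2 - 12*t + 1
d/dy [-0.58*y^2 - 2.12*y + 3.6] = -1.16*y - 2.12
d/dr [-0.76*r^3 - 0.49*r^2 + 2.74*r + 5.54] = -2.28*r^2 - 0.98*r + 2.74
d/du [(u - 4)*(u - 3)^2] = (u - 3)*(3*u - 11)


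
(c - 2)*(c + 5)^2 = c^3 + 8*c^2 + 5*c - 50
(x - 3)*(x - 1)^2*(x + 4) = x^4 - x^3 - 13*x^2 + 25*x - 12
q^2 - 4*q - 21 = (q - 7)*(q + 3)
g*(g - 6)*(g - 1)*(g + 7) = g^4 - 43*g^2 + 42*g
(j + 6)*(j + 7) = j^2 + 13*j + 42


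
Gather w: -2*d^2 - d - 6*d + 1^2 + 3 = -2*d^2 - 7*d + 4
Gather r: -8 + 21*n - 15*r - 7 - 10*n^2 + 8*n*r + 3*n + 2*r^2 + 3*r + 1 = -10*n^2 + 24*n + 2*r^2 + r*(8*n - 12) - 14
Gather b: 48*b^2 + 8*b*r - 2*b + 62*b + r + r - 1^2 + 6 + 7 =48*b^2 + b*(8*r + 60) + 2*r + 12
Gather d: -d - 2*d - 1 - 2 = -3*d - 3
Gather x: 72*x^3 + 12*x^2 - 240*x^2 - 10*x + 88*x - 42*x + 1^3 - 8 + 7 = 72*x^3 - 228*x^2 + 36*x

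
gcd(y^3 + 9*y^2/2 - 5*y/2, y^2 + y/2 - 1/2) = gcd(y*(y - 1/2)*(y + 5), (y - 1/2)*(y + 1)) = y - 1/2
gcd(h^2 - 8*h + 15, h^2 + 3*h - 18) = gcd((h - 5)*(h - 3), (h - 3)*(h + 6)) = h - 3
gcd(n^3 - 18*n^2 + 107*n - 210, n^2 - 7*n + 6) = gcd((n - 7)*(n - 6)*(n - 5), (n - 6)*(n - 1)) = n - 6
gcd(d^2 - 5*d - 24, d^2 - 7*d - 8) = d - 8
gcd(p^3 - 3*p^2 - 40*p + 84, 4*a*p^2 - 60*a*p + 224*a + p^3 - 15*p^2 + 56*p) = p - 7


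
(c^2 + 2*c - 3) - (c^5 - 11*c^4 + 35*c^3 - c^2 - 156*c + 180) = -c^5 + 11*c^4 - 35*c^3 + 2*c^2 + 158*c - 183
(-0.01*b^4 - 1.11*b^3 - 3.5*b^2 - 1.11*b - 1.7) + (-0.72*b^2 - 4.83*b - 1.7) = -0.01*b^4 - 1.11*b^3 - 4.22*b^2 - 5.94*b - 3.4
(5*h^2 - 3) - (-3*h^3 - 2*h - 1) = 3*h^3 + 5*h^2 + 2*h - 2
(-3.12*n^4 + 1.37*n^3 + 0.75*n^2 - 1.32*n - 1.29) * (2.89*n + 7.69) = -9.0168*n^5 - 20.0335*n^4 + 12.7028*n^3 + 1.9527*n^2 - 13.8789*n - 9.9201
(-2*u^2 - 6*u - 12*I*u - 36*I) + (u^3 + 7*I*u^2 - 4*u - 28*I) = u^3 - 2*u^2 + 7*I*u^2 - 10*u - 12*I*u - 64*I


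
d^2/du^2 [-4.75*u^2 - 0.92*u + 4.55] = -9.50000000000000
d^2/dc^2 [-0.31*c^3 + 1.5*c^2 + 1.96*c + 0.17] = 3.0 - 1.86*c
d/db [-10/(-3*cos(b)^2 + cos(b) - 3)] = 10*(6*cos(b) - 1)*sin(b)/(3*sin(b)^2 + cos(b) - 6)^2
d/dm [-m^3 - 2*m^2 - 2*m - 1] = -3*m^2 - 4*m - 2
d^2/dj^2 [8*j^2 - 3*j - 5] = 16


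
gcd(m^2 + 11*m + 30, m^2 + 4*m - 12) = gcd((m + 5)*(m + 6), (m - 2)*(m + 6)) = m + 6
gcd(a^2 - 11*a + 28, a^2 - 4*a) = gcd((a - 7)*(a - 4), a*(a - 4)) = a - 4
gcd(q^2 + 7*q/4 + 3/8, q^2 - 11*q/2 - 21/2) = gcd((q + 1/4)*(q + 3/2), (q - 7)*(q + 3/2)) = q + 3/2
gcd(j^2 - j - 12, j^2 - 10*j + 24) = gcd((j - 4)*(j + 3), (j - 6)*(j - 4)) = j - 4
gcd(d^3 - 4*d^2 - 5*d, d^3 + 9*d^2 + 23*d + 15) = d + 1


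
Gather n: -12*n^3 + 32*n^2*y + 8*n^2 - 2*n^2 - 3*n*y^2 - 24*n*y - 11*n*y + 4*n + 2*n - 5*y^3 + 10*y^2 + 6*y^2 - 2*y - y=-12*n^3 + n^2*(32*y + 6) + n*(-3*y^2 - 35*y + 6) - 5*y^3 + 16*y^2 - 3*y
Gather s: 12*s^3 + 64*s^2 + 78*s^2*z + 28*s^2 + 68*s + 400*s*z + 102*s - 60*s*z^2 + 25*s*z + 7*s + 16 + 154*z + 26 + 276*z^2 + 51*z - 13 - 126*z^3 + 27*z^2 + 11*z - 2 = 12*s^3 + s^2*(78*z + 92) + s*(-60*z^2 + 425*z + 177) - 126*z^3 + 303*z^2 + 216*z + 27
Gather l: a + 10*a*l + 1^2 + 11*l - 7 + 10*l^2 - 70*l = a + 10*l^2 + l*(10*a - 59) - 6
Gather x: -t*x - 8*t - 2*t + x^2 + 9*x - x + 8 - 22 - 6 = -10*t + x^2 + x*(8 - t) - 20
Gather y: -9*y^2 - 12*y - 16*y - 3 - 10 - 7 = -9*y^2 - 28*y - 20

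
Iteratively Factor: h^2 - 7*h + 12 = (h - 4)*(h - 3)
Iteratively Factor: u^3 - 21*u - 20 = (u + 1)*(u^2 - u - 20) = (u - 5)*(u + 1)*(u + 4)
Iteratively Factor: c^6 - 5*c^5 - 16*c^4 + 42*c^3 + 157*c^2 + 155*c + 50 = (c + 1)*(c^5 - 6*c^4 - 10*c^3 + 52*c^2 + 105*c + 50) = (c - 5)*(c + 1)*(c^4 - c^3 - 15*c^2 - 23*c - 10) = (c - 5)*(c + 1)*(c + 2)*(c^3 - 3*c^2 - 9*c - 5) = (c - 5)*(c + 1)^2*(c + 2)*(c^2 - 4*c - 5) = (c - 5)*(c + 1)^3*(c + 2)*(c - 5)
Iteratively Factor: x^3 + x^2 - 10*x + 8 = (x - 1)*(x^2 + 2*x - 8) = (x - 1)*(x + 4)*(x - 2)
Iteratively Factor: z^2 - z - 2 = (z - 2)*(z + 1)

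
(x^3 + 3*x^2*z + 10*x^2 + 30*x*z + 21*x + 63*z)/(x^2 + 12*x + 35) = (x^2 + 3*x*z + 3*x + 9*z)/(x + 5)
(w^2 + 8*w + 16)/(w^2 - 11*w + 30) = (w^2 + 8*w + 16)/(w^2 - 11*w + 30)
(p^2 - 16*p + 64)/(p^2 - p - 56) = (p - 8)/(p + 7)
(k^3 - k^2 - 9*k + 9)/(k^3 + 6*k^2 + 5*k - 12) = (k - 3)/(k + 4)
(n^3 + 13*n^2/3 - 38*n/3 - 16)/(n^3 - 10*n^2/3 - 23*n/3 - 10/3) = (3*n^2 + 10*n - 48)/(3*n^2 - 13*n - 10)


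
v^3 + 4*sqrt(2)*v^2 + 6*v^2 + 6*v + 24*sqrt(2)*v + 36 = (v + 6)*(v + sqrt(2))*(v + 3*sqrt(2))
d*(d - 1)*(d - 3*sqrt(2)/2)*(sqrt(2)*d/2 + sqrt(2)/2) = sqrt(2)*d^4/2 - 3*d^3/2 - sqrt(2)*d^2/2 + 3*d/2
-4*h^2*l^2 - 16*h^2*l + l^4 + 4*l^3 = l*(-2*h + l)*(2*h + l)*(l + 4)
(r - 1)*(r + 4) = r^2 + 3*r - 4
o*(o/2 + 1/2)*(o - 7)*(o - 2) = o^4/2 - 4*o^3 + 5*o^2/2 + 7*o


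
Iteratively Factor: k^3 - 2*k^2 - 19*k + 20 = (k - 1)*(k^2 - k - 20) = (k - 5)*(k - 1)*(k + 4)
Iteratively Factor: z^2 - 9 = (z - 3)*(z + 3)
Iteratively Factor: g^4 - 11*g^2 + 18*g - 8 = (g - 2)*(g^3 + 2*g^2 - 7*g + 4) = (g - 2)*(g + 4)*(g^2 - 2*g + 1) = (g - 2)*(g - 1)*(g + 4)*(g - 1)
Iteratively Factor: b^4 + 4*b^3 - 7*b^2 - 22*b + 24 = (b - 1)*(b^3 + 5*b^2 - 2*b - 24) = (b - 2)*(b - 1)*(b^2 + 7*b + 12) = (b - 2)*(b - 1)*(b + 4)*(b + 3)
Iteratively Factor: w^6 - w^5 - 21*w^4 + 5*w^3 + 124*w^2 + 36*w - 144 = (w - 3)*(w^5 + 2*w^4 - 15*w^3 - 40*w^2 + 4*w + 48) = (w - 3)*(w - 1)*(w^4 + 3*w^3 - 12*w^2 - 52*w - 48) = (w - 4)*(w - 3)*(w - 1)*(w^3 + 7*w^2 + 16*w + 12) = (w - 4)*(w - 3)*(w - 1)*(w + 2)*(w^2 + 5*w + 6) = (w - 4)*(w - 3)*(w - 1)*(w + 2)^2*(w + 3)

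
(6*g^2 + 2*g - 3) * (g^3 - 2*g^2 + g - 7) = 6*g^5 - 10*g^4 - g^3 - 34*g^2 - 17*g + 21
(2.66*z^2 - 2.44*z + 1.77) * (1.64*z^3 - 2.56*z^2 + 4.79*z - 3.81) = 4.3624*z^5 - 10.8112*z^4 + 21.8906*z^3 - 26.3534*z^2 + 17.7747*z - 6.7437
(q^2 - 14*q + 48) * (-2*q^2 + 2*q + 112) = -2*q^4 + 30*q^3 - 12*q^2 - 1472*q + 5376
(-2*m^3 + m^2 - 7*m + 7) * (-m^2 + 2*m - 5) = 2*m^5 - 5*m^4 + 19*m^3 - 26*m^2 + 49*m - 35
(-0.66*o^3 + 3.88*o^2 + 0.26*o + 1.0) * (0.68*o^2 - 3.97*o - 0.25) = -0.4488*o^5 + 5.2586*o^4 - 15.0618*o^3 - 1.3222*o^2 - 4.035*o - 0.25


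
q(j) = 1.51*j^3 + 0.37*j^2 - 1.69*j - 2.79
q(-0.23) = -2.40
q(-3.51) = -57.60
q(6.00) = 326.55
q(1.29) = -1.11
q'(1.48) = 9.33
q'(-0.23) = -1.62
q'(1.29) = 6.80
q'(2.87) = 37.75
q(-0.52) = -2.02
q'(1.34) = 7.44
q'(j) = 4.53*j^2 + 0.74*j - 1.69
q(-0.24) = -2.38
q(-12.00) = -2538.51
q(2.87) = 31.10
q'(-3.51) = 51.52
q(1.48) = 0.41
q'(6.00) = 165.83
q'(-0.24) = -1.61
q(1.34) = -0.76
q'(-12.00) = 641.75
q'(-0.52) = -0.85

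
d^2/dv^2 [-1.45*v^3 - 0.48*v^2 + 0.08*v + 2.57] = -8.7*v - 0.96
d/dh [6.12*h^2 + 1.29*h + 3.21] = 12.24*h + 1.29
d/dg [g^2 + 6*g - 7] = 2*g + 6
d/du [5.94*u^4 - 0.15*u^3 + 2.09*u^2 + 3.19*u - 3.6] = 23.76*u^3 - 0.45*u^2 + 4.18*u + 3.19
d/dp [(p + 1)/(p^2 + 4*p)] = (p*(p + 4) - 2*(p + 1)*(p + 2))/(p^2*(p + 4)^2)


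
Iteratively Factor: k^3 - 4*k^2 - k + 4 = (k + 1)*(k^2 - 5*k + 4) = (k - 4)*(k + 1)*(k - 1)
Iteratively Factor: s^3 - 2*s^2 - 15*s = (s + 3)*(s^2 - 5*s) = (s - 5)*(s + 3)*(s)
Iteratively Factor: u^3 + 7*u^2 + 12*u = (u + 3)*(u^2 + 4*u) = u*(u + 3)*(u + 4)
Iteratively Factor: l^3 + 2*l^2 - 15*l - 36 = (l + 3)*(l^2 - l - 12) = (l + 3)^2*(l - 4)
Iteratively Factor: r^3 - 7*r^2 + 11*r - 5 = (r - 1)*(r^2 - 6*r + 5) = (r - 1)^2*(r - 5)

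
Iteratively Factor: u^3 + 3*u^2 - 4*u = (u - 1)*(u^2 + 4*u) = (u - 1)*(u + 4)*(u)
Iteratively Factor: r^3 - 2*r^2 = (r)*(r^2 - 2*r) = r*(r - 2)*(r)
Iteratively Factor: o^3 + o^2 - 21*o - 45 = (o + 3)*(o^2 - 2*o - 15) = (o + 3)^2*(o - 5)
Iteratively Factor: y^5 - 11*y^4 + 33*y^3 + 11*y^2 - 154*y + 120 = (y - 3)*(y^4 - 8*y^3 + 9*y^2 + 38*y - 40) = (y - 3)*(y + 2)*(y^3 - 10*y^2 + 29*y - 20) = (y - 5)*(y - 3)*(y + 2)*(y^2 - 5*y + 4) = (y - 5)*(y - 4)*(y - 3)*(y + 2)*(y - 1)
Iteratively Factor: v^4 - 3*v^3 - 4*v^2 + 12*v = (v - 3)*(v^3 - 4*v) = v*(v - 3)*(v^2 - 4) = v*(v - 3)*(v + 2)*(v - 2)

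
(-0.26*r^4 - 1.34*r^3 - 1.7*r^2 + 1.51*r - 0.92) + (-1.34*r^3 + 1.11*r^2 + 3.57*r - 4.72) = -0.26*r^4 - 2.68*r^3 - 0.59*r^2 + 5.08*r - 5.64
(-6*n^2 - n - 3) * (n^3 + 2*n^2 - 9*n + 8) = -6*n^5 - 13*n^4 + 49*n^3 - 45*n^2 + 19*n - 24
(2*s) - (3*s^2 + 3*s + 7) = -3*s^2 - s - 7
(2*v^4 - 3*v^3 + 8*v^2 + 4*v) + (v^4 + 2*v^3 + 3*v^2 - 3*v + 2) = 3*v^4 - v^3 + 11*v^2 + v + 2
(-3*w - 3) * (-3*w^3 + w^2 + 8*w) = 9*w^4 + 6*w^3 - 27*w^2 - 24*w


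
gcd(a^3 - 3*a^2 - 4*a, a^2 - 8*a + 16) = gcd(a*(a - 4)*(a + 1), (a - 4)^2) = a - 4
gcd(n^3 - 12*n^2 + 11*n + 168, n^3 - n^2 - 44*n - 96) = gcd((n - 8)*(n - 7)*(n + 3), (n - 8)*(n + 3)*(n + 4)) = n^2 - 5*n - 24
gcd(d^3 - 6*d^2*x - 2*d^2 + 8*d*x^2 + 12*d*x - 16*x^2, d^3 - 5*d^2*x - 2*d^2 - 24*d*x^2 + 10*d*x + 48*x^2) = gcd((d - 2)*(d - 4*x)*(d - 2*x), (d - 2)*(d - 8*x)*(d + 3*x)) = d - 2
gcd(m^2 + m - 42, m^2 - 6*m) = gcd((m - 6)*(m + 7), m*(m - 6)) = m - 6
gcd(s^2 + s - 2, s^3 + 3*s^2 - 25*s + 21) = s - 1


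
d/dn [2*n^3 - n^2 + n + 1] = 6*n^2 - 2*n + 1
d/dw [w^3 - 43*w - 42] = 3*w^2 - 43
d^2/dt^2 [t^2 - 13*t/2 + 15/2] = 2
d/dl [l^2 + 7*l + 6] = 2*l + 7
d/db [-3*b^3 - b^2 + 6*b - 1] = -9*b^2 - 2*b + 6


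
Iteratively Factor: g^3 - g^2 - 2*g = (g + 1)*(g^2 - 2*g) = (g - 2)*(g + 1)*(g)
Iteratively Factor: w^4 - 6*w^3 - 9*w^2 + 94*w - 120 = (w + 4)*(w^3 - 10*w^2 + 31*w - 30) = (w - 5)*(w + 4)*(w^2 - 5*w + 6) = (w - 5)*(w - 2)*(w + 4)*(w - 3)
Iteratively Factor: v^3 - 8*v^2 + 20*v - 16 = (v - 2)*(v^2 - 6*v + 8) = (v - 4)*(v - 2)*(v - 2)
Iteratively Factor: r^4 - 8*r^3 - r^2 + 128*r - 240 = (r - 3)*(r^3 - 5*r^2 - 16*r + 80) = (r - 5)*(r - 3)*(r^2 - 16) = (r - 5)*(r - 3)*(r + 4)*(r - 4)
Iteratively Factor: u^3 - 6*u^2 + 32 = (u + 2)*(u^2 - 8*u + 16) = (u - 4)*(u + 2)*(u - 4)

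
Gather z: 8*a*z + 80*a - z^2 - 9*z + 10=80*a - z^2 + z*(8*a - 9) + 10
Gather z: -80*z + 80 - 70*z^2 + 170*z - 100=-70*z^2 + 90*z - 20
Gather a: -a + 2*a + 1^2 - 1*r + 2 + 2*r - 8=a + r - 5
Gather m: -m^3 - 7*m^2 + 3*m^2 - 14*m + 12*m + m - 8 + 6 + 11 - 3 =-m^3 - 4*m^2 - m + 6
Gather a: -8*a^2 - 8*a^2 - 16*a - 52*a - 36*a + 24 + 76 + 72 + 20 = -16*a^2 - 104*a + 192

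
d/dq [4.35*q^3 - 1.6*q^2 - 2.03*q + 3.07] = 13.05*q^2 - 3.2*q - 2.03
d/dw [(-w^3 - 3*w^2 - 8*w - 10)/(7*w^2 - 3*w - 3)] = (-7*w^4 + 6*w^3 + 74*w^2 + 158*w - 6)/(49*w^4 - 42*w^3 - 33*w^2 + 18*w + 9)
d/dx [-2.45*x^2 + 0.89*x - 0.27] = 0.89 - 4.9*x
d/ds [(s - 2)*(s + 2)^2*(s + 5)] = 4*s^3 + 21*s^2 + 12*s - 28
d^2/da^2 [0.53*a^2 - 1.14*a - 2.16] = 1.06000000000000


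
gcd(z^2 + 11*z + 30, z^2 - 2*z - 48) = z + 6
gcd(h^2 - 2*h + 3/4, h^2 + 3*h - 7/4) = h - 1/2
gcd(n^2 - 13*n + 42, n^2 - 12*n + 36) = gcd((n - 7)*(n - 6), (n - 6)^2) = n - 6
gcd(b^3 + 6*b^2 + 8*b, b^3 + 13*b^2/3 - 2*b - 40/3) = b^2 + 6*b + 8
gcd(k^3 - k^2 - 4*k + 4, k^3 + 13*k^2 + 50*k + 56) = k + 2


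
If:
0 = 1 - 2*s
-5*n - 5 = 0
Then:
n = -1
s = 1/2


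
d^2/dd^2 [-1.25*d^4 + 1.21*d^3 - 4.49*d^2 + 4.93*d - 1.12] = -15.0*d^2 + 7.26*d - 8.98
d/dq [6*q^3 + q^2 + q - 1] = 18*q^2 + 2*q + 1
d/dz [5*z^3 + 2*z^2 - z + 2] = 15*z^2 + 4*z - 1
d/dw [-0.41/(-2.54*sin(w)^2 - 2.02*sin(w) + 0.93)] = -(2.0828*sin(w) + 0.8282)*cos(w)/(2.54*sin(w)^2 + 2.02*sin(w) - 0.93)^2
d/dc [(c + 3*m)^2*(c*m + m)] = m*(c + 3*m)*(3*c + 3*m + 2)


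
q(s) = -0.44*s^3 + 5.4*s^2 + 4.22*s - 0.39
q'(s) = -1.32*s^2 + 10.8*s + 4.22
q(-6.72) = 348.63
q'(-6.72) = -127.97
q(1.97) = 25.52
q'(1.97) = 20.37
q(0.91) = 7.59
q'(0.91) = 12.95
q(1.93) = 24.71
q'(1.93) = 20.15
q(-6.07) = 271.36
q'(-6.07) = -109.97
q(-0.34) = -1.18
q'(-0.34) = 0.40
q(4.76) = 94.59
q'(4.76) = 25.72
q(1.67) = 19.67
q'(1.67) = 18.57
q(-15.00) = 2636.31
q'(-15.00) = -454.78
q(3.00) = 48.99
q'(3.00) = 24.74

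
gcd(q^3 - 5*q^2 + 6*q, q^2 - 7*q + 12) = q - 3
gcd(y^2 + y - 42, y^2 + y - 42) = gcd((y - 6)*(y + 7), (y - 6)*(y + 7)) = y^2 + y - 42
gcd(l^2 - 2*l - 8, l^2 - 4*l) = l - 4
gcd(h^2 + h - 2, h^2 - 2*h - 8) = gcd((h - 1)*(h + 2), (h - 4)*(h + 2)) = h + 2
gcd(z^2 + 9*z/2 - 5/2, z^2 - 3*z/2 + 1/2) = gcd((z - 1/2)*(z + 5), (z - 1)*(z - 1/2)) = z - 1/2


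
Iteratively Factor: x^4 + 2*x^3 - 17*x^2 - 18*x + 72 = (x - 3)*(x^3 + 5*x^2 - 2*x - 24) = (x - 3)*(x - 2)*(x^2 + 7*x + 12) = (x - 3)*(x - 2)*(x + 4)*(x + 3)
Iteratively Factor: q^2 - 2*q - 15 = (q - 5)*(q + 3)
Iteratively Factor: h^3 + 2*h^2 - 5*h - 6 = (h - 2)*(h^2 + 4*h + 3) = (h - 2)*(h + 3)*(h + 1)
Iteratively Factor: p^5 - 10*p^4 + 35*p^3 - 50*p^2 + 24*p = (p)*(p^4 - 10*p^3 + 35*p^2 - 50*p + 24) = p*(p - 2)*(p^3 - 8*p^2 + 19*p - 12) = p*(p - 3)*(p - 2)*(p^2 - 5*p + 4) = p*(p - 3)*(p - 2)*(p - 1)*(p - 4)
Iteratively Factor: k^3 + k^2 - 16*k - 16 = (k - 4)*(k^2 + 5*k + 4) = (k - 4)*(k + 4)*(k + 1)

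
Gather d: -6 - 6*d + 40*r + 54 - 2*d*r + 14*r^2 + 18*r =d*(-2*r - 6) + 14*r^2 + 58*r + 48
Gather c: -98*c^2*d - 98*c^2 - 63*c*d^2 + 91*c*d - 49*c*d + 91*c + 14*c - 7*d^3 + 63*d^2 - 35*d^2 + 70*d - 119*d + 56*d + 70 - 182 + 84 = c^2*(-98*d - 98) + c*(-63*d^2 + 42*d + 105) - 7*d^3 + 28*d^2 + 7*d - 28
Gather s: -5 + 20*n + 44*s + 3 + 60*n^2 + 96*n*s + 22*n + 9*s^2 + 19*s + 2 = 60*n^2 + 42*n + 9*s^2 + s*(96*n + 63)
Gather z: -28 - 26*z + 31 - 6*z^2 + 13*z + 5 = -6*z^2 - 13*z + 8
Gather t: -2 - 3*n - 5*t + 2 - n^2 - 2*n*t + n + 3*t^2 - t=-n^2 - 2*n + 3*t^2 + t*(-2*n - 6)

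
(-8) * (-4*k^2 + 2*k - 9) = 32*k^2 - 16*k + 72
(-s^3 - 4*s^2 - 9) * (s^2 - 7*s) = -s^5 + 3*s^4 + 28*s^3 - 9*s^2 + 63*s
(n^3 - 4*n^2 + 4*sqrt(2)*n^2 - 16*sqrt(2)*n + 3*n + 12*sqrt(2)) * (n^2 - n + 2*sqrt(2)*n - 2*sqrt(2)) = n^5 - 5*n^4 + 6*sqrt(2)*n^4 - 30*sqrt(2)*n^3 + 23*n^3 - 83*n^2 + 42*sqrt(2)*n^2 - 18*sqrt(2)*n + 112*n - 48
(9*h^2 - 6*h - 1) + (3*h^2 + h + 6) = 12*h^2 - 5*h + 5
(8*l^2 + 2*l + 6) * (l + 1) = 8*l^3 + 10*l^2 + 8*l + 6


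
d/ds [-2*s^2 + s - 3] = 1 - 4*s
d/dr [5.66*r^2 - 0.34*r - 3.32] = 11.32*r - 0.34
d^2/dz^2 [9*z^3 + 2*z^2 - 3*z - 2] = 54*z + 4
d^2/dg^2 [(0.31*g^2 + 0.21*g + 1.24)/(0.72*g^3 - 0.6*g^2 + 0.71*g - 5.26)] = (0.321408*g^6 + 0.653184*g^5 + 6.21864*g^4 + 8.06618400000001*g^3 + 10.155312*g^2 + 21.030768*g + 12.145732)/(0.373248*g^9 - 0.93312*g^8 + 1.881792*g^7 - 10.236672*g^6 + 15.489576*g^5 - 22.721652*g^4 + 73.564487*g^3 - 57.756378*g^2 + 58.931988*g - 145.531576)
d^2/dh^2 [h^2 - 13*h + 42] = 2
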